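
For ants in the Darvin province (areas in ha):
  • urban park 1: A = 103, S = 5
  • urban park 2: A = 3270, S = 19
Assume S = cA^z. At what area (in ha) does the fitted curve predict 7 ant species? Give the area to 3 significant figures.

246 ha

z = ln(19/5) / ln(3270/103) = 1.3350 / 3.4578 = 0.3861
c = 5 / 103^0.3861 = 5 / 5.986 = 0.8353
A = (7/0.8353)^(1/0.3861) ⇒ ln A = ln(8.38)/0.3861 = 5.5062
A = e^5.5062 ≈ 246.2 ha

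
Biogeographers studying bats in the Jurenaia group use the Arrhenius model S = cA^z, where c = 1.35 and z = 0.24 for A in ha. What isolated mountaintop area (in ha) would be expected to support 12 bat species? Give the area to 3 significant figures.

8990 ha

12 = 1.35 × A^0.24  ⇒  A^0.24 = 12/1.35 = 8.889
ln A = ln(8.889) / 0.24 = 2.1848 / 0.24 = 9.1033
A = e^9.1033 ≈ 8985 ha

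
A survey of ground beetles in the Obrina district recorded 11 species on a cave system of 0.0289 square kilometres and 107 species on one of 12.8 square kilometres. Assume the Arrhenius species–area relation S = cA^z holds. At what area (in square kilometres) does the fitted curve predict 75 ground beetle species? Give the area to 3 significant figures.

4.94 square kilometres

z = ln(107/11) / ln(12.8/0.0289) = 2.2749 / 6.0934 = 0.3733
c = 11 / 0.0289^0.3733 = 11 / 0.2663 = 41.31
A = (75/41.31)^(1/0.3733) ⇒ ln A = ln(1.816)/0.3733 = 1.5977
A = e^1.5977 ≈ 4.942 square kilometres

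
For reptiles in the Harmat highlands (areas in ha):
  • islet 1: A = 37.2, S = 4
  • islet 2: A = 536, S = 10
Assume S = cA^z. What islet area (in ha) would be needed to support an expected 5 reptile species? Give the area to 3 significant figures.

z = ln(10/4) / ln(536/37.2) = 0.9163 / 2.6678 = 0.3435
c = 4 / 37.2^0.3435 = 4 / 3.463 = 1.155
A = (5/1.155)^(1/0.3435) ⇒ ln A = ln(4.328)/0.3435 = 4.2660
A = e^4.2660 ≈ 71.24 ha

71.2 ha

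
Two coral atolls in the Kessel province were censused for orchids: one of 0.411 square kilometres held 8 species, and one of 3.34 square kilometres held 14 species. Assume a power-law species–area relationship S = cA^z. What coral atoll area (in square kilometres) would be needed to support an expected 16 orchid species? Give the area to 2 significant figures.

5.5 square kilometres

z = ln(14/8) / ln(3.34/0.411) = 0.5596 / 2.0951 = 0.2671
c = 8 / 0.411^0.2671 = 8 / 0.7886 = 10.14
A = (16/10.14)^(1/0.2671) ⇒ ln A = ln(1.577)/0.2671 = 1.7059
A = e^1.7059 ≈ 5.506 square kilometres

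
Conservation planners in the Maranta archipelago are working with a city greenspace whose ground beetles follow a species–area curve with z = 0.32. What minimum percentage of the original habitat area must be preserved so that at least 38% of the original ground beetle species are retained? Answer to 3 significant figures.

Need (A_new/A_old)^0.32 = 0.38, so A_new/A_old = 0.38^(1/0.32) = 0.38^3.125
ln(A_new/A_old) = ln 0.38 / 0.32 = -0.9676 / 0.32 = -3.0237
A_new/A_old = e^-3.0237 ≈ 0.04862

4.86%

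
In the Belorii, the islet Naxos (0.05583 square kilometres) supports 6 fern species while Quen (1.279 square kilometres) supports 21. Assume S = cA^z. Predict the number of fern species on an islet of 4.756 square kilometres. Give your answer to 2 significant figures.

z = ln(21/6) / ln(1.279/0.05583) = 1.2528 / 3.1315 = 0.4000
c = 6 / 0.05583^0.4000 = 6 / 0.3153 = 19.03
S₃ = 19.03 × 4.756^0.4000 = 19.03 × 1.866 ≈ 35.51

36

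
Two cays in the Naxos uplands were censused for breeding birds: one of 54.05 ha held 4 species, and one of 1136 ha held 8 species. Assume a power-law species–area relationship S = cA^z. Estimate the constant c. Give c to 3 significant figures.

1.61

z = ln(S₂/S₁) / ln(A₂/A₁) = ln(8/4) / ln(1136/54.05) = 0.6931 / 3.0454 = 0.2276
c = S₁ / A₁^z = 4 / 54.05^0.2276 = 4 / 2.48 = 1.613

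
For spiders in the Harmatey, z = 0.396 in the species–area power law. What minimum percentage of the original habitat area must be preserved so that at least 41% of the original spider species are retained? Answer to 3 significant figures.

10.5%

Need (A_new/A_old)^0.396 = 0.41, so A_new/A_old = 0.41^(1/0.396) = 0.41^2.525
ln(A_new/A_old) = ln 0.41 / 0.396 = -0.8916 / 0.396 = -2.2515
A_new/A_old = e^-2.2515 ≈ 0.1052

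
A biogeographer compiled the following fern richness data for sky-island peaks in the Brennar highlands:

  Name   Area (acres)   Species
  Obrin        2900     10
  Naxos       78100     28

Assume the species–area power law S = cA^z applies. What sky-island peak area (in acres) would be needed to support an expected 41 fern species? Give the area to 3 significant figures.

z = ln(28/10) / ln(78100/2900) = 1.0296 / 3.2933 = 0.3126
c = 10 / 2900^0.3126 = 10 / 12.09 = 0.827
A = (41/0.827)^(1/0.3126) ⇒ ln A = ln(49.58)/0.3126 = 12.4856
A = e^12.4856 ≈ 264492 acres

264000 acres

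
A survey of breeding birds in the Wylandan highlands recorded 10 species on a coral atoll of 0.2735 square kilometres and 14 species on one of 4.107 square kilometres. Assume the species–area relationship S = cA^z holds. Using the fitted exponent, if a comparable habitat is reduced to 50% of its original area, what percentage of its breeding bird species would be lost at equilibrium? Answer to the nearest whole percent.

z = ln(14/10) / ln(4.107/0.2735) = 0.3365 / 2.7091 = 0.1242
S_new/S_old = (A_new/A_old)^z = 0.5^0.1242 = exp(0.1242 × -0.6931) = 0.9175
Fraction lost = 1 − 0.9175 = 0.08249

8%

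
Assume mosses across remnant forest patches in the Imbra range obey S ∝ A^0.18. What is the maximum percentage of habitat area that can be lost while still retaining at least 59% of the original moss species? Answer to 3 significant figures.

94.7%

Need (A_new/A_old)^0.18 = 0.59, so A_new/A_old = 0.59^(1/0.18) = 0.59^5.556
ln(A_new/A_old) = ln 0.59 / 0.18 = -0.5276 / 0.18 = -2.9313
A_new/A_old = e^-2.9313 ≈ 0.05333
Fraction that can be lost = 1 − 0.05333 = 0.9467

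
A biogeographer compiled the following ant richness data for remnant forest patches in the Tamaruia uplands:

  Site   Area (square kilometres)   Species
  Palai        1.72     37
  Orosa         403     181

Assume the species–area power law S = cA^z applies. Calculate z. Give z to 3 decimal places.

0.291

Taking logs: ln S = ln c + z ln A, so z = (ln S₂ − ln S₁)/(ln A₂ − ln A₁).
z = ln(181/37) / ln(403/1.72) = ln(4.892) / ln(234.3) = 1.5876 / 5.4566 = 0.2909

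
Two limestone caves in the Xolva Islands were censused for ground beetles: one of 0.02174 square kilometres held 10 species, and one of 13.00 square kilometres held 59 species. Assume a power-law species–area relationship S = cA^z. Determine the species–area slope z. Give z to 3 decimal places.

0.278

Taking logs: ln S = ln c + z ln A, so z = (ln S₂ − ln S₁)/(ln A₂ − ln A₁).
z = ln(59/10) / ln(13/0.02174) = ln(5.9) / ln(598) = 1.7750 / 6.3936 = 0.2776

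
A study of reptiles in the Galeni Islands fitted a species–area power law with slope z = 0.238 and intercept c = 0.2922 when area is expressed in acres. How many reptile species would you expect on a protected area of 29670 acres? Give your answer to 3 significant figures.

3.39

S = 0.2922 × 29670^0.238 = 0.2922 × 11.6 ≈ 3.389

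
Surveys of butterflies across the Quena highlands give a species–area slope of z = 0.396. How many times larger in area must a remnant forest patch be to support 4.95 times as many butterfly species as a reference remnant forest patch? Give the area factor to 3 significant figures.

(A₂/A₁)^0.396 = 4.95, so A₂/A₁ = 4.95^(1/0.396) = 4.95^2.525
ln(A₂/A₁) = ln 4.95 / 0.396 = 1.5994 / 0.396 = 4.0389
A₂/A₁ = e^4.0389 ≈ 56.76

56.8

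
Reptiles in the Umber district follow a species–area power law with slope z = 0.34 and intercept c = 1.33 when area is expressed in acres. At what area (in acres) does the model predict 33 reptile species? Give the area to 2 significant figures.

13000 acres

33 = 1.33 × A^0.34  ⇒  A^0.34 = 33/1.33 = 24.81
ln A = ln(24.81) / 0.34 = 3.2113 / 0.34 = 9.4451
A = e^9.4451 ≈ 12646 acres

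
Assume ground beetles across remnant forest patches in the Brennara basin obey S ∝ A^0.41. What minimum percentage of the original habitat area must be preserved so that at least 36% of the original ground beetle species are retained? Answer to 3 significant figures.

Need (A_new/A_old)^0.41 = 0.36, so A_new/A_old = 0.36^(1/0.41) = 0.36^2.439
ln(A_new/A_old) = ln 0.36 / 0.41 = -1.0217 / 0.41 = -2.4918
A_new/A_old = e^-2.4918 ≈ 0.08276

8.28%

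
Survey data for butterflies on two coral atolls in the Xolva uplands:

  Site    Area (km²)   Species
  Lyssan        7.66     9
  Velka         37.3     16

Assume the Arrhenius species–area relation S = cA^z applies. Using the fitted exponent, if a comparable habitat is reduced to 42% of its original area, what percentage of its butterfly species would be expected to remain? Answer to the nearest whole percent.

73%

z = ln(16/9) / ln(37.3/7.66) = 0.5754 / 1.5830 = 0.3635
S_new/S_old = (A_new/A_old)^z = 0.42^0.3635 = exp(0.3635 × -0.8675) = 0.7296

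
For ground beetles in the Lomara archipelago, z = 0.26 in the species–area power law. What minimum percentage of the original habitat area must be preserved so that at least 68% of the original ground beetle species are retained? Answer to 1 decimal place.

22.7%

Need (A_new/A_old)^0.26 = 0.68, so A_new/A_old = 0.68^(1/0.26) = 0.68^3.846
ln(A_new/A_old) = ln 0.68 / 0.26 = -0.3857 / 0.26 = -1.4833
A_new/A_old = e^-1.4833 ≈ 0.2269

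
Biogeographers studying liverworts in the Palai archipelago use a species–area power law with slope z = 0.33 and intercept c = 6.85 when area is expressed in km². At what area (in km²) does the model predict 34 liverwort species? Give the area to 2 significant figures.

34 = 6.85 × A^0.33  ⇒  A^0.33 = 34/6.85 = 4.964
ln A = ln(4.964) / 0.33 = 1.6021 / 0.33 = 4.8549
A = e^4.8549 ≈ 128.4 km²

130 km²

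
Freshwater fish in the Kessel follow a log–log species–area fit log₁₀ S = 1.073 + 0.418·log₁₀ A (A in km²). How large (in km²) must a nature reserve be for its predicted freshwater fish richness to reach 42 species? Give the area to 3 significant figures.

20.7 km²

42 = 11.83 × A^0.418  ⇒  A^0.418 = 42/11.83 = 3.55
ln A = ln(3.55) / 0.418 = 1.2670 / 0.418 = 3.0311
A = e^3.0311 ≈ 20.72 km²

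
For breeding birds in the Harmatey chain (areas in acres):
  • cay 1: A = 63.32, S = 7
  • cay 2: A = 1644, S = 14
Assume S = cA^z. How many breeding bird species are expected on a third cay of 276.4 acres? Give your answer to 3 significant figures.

z = ln(14/7) / ln(1644/63.32) = 0.6931 / 3.2567 = 0.2128
c = 7 / 63.32^0.2128 = 7 / 2.418 = 2.895
S₃ = 2.895 × 276.4^0.2128 = 2.895 × 3.309 ≈ 9.579

9.58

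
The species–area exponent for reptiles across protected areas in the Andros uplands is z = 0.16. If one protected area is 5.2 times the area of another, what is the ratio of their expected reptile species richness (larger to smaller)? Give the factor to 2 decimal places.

1.30

S₂/S₁ = (A₂/A₁)^z = 5.2^0.16
ln(S₂/S₁) = 0.16 × ln 5.2 = 0.16 × 1.6487 = 0.2638
S₂/S₁ = e^0.2638 ≈ 1.302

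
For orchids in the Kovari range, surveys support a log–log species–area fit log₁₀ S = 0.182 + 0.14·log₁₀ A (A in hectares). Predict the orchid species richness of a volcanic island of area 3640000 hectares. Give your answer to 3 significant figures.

S = 1.521 × 3640000^0.14
ln S = ln 1.521 + 0.14 × ln 3640000 = 0.4191 + 0.14 × 15.1075 = 2.5341
S = e^2.5341 ≈ 12.61

12.6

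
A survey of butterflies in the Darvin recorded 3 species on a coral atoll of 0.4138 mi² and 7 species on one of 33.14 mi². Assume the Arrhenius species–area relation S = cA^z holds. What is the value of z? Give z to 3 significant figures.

0.193

Taking logs: ln S = ln c + z ln A, so z = (ln S₂ − ln S₁)/(ln A₂ − ln A₁).
z = ln(7/3) / ln(33.14/0.4138) = ln(2.333) / ln(80.09) = 0.8473 / 4.3831 = 0.1933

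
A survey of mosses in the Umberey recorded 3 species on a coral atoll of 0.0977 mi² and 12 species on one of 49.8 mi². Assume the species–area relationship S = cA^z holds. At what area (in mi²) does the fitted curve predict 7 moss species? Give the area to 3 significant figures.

z = ln(12/3) / ln(49.8/0.0977) = 1.3863 / 6.2339 = 0.2224
c = 3 / 0.0977^0.2224 = 3 / 0.5962 = 5.032
A = (7/5.032)^(1/0.2224) ⇒ ln A = ln(1.391)/0.2224 = 1.4843
A = e^1.4843 ≈ 4.412 mi²

4.41 mi²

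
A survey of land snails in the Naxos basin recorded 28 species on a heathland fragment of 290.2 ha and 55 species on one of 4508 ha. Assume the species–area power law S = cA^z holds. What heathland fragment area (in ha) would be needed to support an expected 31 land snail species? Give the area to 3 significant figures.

z = ln(55/28) / ln(4508/290.2) = 0.6751 / 2.7430 = 0.2461
c = 28 / 290.2^0.2461 = 28 / 4.038 = 6.935
A = (31/6.935)^(1/0.2461) ⇒ ln A = ln(4.47)/0.2461 = 6.0841
A = e^6.0841 ≈ 438.8 ha

439 ha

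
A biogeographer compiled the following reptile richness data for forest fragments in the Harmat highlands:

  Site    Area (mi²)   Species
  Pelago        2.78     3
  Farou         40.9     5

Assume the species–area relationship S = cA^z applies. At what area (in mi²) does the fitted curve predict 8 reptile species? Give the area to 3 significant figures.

485 mi²

z = ln(5/3) / ln(40.9/2.78) = 0.5108 / 2.6887 = 0.1900
c = 3 / 2.78^0.1900 = 3 / 1.214 = 2.47
A = (8/2.47)^(1/0.1900) ⇒ ln A = ln(3.238)/0.1900 = 6.1849
A = e^6.1849 ≈ 485.4 mi²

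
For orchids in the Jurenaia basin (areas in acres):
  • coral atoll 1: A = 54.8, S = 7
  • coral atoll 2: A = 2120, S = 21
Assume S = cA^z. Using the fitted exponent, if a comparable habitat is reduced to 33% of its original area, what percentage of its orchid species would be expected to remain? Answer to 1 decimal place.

71.7%

z = ln(21/7) / ln(2120/54.8) = 1.0986 / 3.6555 = 0.3005
S_new/S_old = (A_new/A_old)^z = 0.33^0.3005 = exp(0.3005 × -1.1087) = 0.7166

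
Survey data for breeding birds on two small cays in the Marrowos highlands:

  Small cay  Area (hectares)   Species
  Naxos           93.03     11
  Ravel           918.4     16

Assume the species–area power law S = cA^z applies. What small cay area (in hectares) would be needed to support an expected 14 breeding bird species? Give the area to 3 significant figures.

406 hectares

z = ln(16/11) / ln(918.4/93.03) = 0.3747 / 2.2897 = 0.1636
c = 11 / 93.03^0.1636 = 11 / 2.1 = 5.239
A = (14/5.239)^(1/0.1636) ⇒ ln A = ln(2.672)/0.1636 = 6.0066
A = e^6.0066 ≈ 406.1 hectares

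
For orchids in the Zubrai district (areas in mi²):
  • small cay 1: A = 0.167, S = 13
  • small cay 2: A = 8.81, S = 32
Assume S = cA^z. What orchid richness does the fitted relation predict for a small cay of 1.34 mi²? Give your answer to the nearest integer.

21

z = ln(32/13) / ln(8.81/0.167) = 0.9008 / 3.9656 = 0.2271
c = 13 / 0.167^0.2271 = 13 / 0.666 = 19.52
S₃ = 19.52 × 1.34^0.2271 = 19.52 × 1.069 ≈ 20.86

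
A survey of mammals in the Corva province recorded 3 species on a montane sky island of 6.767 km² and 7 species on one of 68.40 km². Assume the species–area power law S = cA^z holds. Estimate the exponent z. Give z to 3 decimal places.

Taking logs: ln S = ln c + z ln A, so z = (ln S₂ − ln S₁)/(ln A₂ − ln A₁).
z = ln(7/3) / ln(68.4/6.767) = ln(2.333) / ln(10.11) = 0.8473 / 2.3133 = 0.3663

0.366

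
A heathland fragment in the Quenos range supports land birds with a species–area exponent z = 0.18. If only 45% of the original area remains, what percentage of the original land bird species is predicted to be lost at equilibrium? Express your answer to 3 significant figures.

13.4%

S_new/S_old = (A_new/A_old)^z = 0.45^0.18
= exp(0.18 × ln 0.45) = exp(0.18 × -0.7985) = exp(-0.1437) ≈ 0.8661
Fraction lost = 1 − 0.8661 = 0.1339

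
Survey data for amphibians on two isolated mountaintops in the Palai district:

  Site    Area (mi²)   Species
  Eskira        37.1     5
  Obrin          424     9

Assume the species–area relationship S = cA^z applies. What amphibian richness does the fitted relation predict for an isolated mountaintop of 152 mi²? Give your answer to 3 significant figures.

7.03

z = ln(9/5) / ln(424/37.1) = 0.5878 / 2.4361 = 0.2413
c = 5 / 37.1^0.2413 = 5 / 2.391 = 2.091
S₃ = 2.091 × 152^0.2413 = 2.091 × 3.361 ≈ 7.027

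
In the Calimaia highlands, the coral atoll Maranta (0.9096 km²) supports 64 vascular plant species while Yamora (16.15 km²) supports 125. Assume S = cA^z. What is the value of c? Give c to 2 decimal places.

z = ln(S₂/S₁) / ln(A₂/A₁) = ln(125/64) / ln(16.15/0.9096) = 0.6694 / 2.8767 = 0.2327
c = S₁ / A₁^z = 64 / 0.9096^0.2327 = 64 / 0.9782 = 65.43

65.43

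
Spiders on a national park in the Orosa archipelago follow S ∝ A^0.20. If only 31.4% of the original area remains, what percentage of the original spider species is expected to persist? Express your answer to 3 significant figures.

79.3%

S_new/S_old = (A_new/A_old)^z = 0.314^0.2
= exp(0.2 × ln 0.314) = exp(0.2 × -1.1584) = exp(-0.2317) ≈ 0.7932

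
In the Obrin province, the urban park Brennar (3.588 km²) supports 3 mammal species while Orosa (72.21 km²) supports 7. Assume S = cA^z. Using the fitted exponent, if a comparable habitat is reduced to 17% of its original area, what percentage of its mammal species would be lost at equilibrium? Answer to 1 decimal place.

39.4%

z = ln(7/3) / ln(72.21/3.588) = 0.8473 / 3.0020 = 0.2822
S_new/S_old = (A_new/A_old)^z = 0.17^0.2822 = exp(0.2822 × -1.7720) = 0.6065
Fraction lost = 1 − 0.6065 = 0.3935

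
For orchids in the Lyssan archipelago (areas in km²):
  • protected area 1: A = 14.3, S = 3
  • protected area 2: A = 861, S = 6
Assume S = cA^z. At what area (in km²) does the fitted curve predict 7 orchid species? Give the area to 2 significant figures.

z = ln(6/3) / ln(861/14.3) = 0.6931 / 4.0978 = 0.1691
c = 3 / 14.3^0.1691 = 3 / 1.568 = 1.913
A = (7/1.913)^(1/0.1691) ⇒ ln A = ln(3.659)/0.1691 = 7.6694
A = e^7.6694 ≈ 2142 km²

2100 km²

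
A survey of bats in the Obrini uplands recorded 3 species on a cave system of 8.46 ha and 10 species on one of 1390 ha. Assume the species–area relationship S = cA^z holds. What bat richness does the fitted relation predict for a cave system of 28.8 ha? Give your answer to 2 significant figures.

4.0

z = ln(10/3) / ln(1390/8.46) = 1.2040 / 5.1017 = 0.2360
c = 3 / 8.46^0.2360 = 3 / 1.655 = 1.812
S₃ = 1.812 × 28.8^0.2360 = 1.812 × 2.21 ≈ 4.006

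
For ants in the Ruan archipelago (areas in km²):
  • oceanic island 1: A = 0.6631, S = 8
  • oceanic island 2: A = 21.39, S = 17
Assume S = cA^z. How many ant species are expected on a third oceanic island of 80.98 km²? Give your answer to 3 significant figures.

22.7

z = ln(17/8) / ln(21.39/0.6631) = 0.7538 / 3.4738 = 0.2170
c = 8 / 0.6631^0.2170 = 8 / 0.9147 = 8.746
S₃ = 8.746 × 80.98^0.2170 = 8.746 × 2.595 ≈ 22.69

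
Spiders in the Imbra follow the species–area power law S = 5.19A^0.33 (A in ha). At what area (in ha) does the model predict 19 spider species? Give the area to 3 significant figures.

51.0 ha

19 = 5.19 × A^0.33  ⇒  A^0.33 = 19/5.19 = 3.661
ln A = ln(3.661) / 0.33 = 1.2977 / 0.33 = 3.9324
A = e^3.9324 ≈ 51.03 ha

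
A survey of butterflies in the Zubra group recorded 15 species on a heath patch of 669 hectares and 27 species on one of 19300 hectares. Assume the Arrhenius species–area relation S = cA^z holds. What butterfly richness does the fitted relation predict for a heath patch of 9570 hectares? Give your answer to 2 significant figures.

z = ln(27/15) / ln(19300/669) = 0.5878 / 3.3621 = 0.1748
c = 15 / 669^0.1748 = 15 / 3.119 = 4.81
S₃ = 4.81 × 9570^0.1748 = 4.81 × 4.966 ≈ 23.88

24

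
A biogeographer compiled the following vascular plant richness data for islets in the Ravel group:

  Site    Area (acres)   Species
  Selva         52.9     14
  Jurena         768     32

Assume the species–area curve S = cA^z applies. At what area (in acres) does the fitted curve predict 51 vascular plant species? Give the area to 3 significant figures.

z = ln(32/14) / ln(768/52.9) = 0.8267 / 2.6754 = 0.3090
c = 14 / 52.9^0.3090 = 14 / 3.408 = 4.108
A = (51/4.108)^(1/0.3090) ⇒ ln A = ln(12.42)/0.3090 = 8.1522
A = e^8.1522 ≈ 3471 acres

3470 acres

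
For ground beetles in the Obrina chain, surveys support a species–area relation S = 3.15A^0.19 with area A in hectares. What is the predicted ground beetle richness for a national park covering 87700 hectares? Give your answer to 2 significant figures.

S = 3.15 × 87700^0.19
ln S = ln 3.15 + 0.19 × ln 87700 = 1.1474 + 0.19 × 11.3817 = 3.3099
S = e^3.3099 ≈ 27.38

27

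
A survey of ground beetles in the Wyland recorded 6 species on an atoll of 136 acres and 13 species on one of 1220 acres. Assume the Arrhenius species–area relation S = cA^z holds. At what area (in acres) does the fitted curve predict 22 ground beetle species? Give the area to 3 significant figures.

z = ln(13/6) / ln(1220/136) = 0.7732 / 2.1940 = 0.3524
c = 6 / 136^0.3524 = 6 / 5.648 = 1.062
A = (22/1.062)^(1/0.3524) ⇒ ln A = ln(20.71)/0.3524 = 8.5994
A = e^8.5994 ≈ 5428 acres

5430 acres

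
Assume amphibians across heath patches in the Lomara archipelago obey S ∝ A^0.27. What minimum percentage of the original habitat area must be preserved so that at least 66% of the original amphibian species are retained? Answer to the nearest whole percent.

Need (A_new/A_old)^0.27 = 0.66, so A_new/A_old = 0.66^(1/0.27) = 0.66^3.704
ln(A_new/A_old) = ln 0.66 / 0.27 = -0.4155 / 0.27 = -1.5389
A_new/A_old = e^-1.5389 ≈ 0.2146

21%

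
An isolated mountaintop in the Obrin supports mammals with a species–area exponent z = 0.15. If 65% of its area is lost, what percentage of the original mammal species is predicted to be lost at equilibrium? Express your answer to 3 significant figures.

S_new/S_old = (A_new/A_old)^z = 0.35^0.15
= exp(0.15 × ln 0.35) = exp(0.15 × -1.0498) = exp(-0.1575) ≈ 0.8543
Fraction lost = 1 − 0.8543 = 0.1457

14.6%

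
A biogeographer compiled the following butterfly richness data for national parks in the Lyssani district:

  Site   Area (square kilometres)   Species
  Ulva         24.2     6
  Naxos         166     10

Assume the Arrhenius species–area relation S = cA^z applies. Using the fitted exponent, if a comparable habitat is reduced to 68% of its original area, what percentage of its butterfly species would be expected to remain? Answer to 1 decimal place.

90.3%

z = ln(10/6) / ln(166/24.2) = 0.5108 / 1.9256 = 0.2653
S_new/S_old = (A_new/A_old)^z = 0.68^0.2653 = exp(0.2653 × -0.3857) = 0.9028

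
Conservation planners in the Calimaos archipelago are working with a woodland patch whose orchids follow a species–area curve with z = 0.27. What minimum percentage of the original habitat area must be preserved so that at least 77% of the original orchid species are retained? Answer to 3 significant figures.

38.0%

Need (A_new/A_old)^0.27 = 0.77, so A_new/A_old = 0.77^(1/0.27) = 0.77^3.704
ln(A_new/A_old) = ln 0.77 / 0.27 = -0.2614 / 0.27 = -0.9680
A_new/A_old = e^-0.9680 ≈ 0.3798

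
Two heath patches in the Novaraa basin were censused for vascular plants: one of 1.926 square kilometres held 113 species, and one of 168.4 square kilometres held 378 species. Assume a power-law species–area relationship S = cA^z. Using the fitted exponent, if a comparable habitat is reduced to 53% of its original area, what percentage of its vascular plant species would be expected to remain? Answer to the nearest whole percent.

z = ln(378/113) / ln(168.4/1.926) = 1.2075 / 4.4709 = 0.2701
S_new/S_old = (A_new/A_old)^z = 0.53^0.2701 = exp(0.2701 × -0.6349) = 0.8424

84%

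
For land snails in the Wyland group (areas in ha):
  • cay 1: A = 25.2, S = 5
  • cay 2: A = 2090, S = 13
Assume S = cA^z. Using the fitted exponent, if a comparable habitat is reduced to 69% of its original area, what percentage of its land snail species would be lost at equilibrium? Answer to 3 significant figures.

7.71%

z = ln(13/5) / ln(2090/25.2) = 0.9555 / 4.4181 = 0.2163
S_new/S_old = (A_new/A_old)^z = 0.69^0.2163 = exp(0.2163 × -0.3711) = 0.9229
Fraction lost = 1 − 0.9229 = 0.07712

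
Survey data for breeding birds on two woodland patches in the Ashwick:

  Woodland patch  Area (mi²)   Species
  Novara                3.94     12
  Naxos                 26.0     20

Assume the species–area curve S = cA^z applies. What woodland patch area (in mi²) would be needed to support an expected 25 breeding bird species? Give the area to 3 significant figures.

z = ln(20/12) / ln(26/3.94) = 0.5108 / 1.8869 = 0.2707
c = 12 / 3.94^0.2707 = 12 / 1.449 = 8.279
A = (25/8.279)^(1/0.2707) ⇒ ln A = ln(3.02)/0.2707 = 4.0824
A = e^4.0824 ≈ 59.29 mi²

59.3 mi²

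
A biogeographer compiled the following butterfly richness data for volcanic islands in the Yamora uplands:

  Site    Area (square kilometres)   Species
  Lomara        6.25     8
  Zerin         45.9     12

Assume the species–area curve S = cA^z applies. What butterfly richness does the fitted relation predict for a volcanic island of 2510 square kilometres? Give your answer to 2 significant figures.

27

z = ln(12/8) / ln(45.9/6.25) = 0.4055 / 1.9939 = 0.2034
c = 8 / 6.25^0.2034 = 8 / 1.452 = 5.511
S₃ = 5.511 × 2510^0.2034 = 5.511 × 4.913 ≈ 27.08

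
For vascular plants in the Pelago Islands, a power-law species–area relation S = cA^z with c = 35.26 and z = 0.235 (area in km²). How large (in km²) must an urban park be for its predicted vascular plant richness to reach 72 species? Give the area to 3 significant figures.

72 = 35.26 × A^0.235  ⇒  A^0.235 = 72/35.26 = 2.042
ln A = ln(2.042) / 0.235 = 0.7139 / 0.235 = 3.0379
A = e^3.0379 ≈ 20.86 km²

20.9 km²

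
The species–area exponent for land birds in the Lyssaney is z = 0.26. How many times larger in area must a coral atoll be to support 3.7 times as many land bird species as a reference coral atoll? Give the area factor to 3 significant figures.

(A₂/A₁)^0.26 = 3.7, so A₂/A₁ = 3.7^(1/0.26) = 3.7^3.846
ln(A₂/A₁) = ln 3.7 / 0.26 = 1.3083 / 0.26 = 5.0320
A₂/A₁ = e^5.0320 ≈ 153.2

153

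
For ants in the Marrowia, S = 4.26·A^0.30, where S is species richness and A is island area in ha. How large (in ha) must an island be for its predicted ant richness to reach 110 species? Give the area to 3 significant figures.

110 = 4.26 × A^0.3  ⇒  A^0.3 = 110/4.26 = 25.82
ln A = ln(25.82) / 0.3 = 3.2512 / 0.3 = 10.8374
A = e^10.8374 ≈ 50887 ha

50900 ha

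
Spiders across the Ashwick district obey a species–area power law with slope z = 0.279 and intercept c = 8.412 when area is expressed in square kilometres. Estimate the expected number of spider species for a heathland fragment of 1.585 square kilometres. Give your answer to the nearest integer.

S = 8.412 × 1.585^0.279
ln S = ln 8.412 + 0.279 × ln 1.585 = 2.1297 + 0.279 × 0.4606 = 2.2582
S = e^2.2582 ≈ 9.565

10 species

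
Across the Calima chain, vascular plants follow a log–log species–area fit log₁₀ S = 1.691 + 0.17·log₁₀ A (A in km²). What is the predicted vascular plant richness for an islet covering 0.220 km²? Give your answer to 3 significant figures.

38.0

S = 49.09 × 0.22^0.17
ln S = ln 49.09 + 0.17 × ln 0.22 = 3.8937 + 0.17 × -1.5141 = 3.6363
S = e^3.6363 ≈ 37.95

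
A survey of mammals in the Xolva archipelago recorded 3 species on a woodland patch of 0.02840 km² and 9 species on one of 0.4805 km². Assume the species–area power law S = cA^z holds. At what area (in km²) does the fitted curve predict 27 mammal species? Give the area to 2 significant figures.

z = ln(9/3) / ln(0.4805/0.0284) = 1.0986 / 2.8284 = 0.3884
c = 3 / 0.0284^0.3884 = 3 / 0.2508 = 11.96
A = (27/11.96)^(1/0.3884) ⇒ ln A = ln(2.257)/0.3884 = 2.0955
A = e^2.0955 ≈ 8.13 km²

8.1 km²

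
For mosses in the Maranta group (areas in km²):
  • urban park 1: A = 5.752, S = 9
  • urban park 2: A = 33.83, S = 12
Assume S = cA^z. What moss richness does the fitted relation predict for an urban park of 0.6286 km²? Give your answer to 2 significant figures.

z = ln(12/9) / ln(33.83/5.752) = 0.2877 / 1.7718 = 0.1624
c = 9 / 5.752^0.1624 = 9 / 1.329 = 6.774
S₃ = 6.774 × 0.6286^0.1624 = 6.774 × 0.9274 ≈ 6.283

6.3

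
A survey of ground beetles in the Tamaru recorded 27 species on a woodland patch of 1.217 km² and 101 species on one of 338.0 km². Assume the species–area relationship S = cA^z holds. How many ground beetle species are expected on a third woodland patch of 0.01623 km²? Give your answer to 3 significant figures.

z = ln(101/27) / ln(338/1.217) = 1.3193 / 5.6267 = 0.2345
c = 27 / 1.217^0.2345 = 27 / 1.047 = 25.78
S₃ = 25.78 × 0.01623^0.2345 = 25.78 × 0.3805 ≈ 9.812

9.81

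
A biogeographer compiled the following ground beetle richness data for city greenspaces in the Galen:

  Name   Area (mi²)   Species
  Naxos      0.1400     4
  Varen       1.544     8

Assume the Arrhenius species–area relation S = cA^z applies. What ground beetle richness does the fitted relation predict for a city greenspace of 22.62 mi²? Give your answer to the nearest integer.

z = ln(8/4) / ln(1.544/0.14) = 0.6931 / 2.4005 = 0.2888
c = 4 / 0.14^0.2888 = 4 / 0.5668 = 7.057
S₃ = 7.057 × 22.62^0.2888 = 7.057 × 2.461 ≈ 17.37

17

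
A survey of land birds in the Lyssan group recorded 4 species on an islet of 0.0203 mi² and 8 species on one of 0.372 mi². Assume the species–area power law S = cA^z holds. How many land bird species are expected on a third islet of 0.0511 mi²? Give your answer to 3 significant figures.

z = ln(8/4) / ln(0.372/0.0203) = 0.6931 / 2.9083 = 0.2383
c = 4 / 0.0203^0.2383 = 4 / 0.395 = 10.13
S₃ = 10.13 × 0.0511^0.2383 = 10.13 × 0.4922 ≈ 4.984

4.98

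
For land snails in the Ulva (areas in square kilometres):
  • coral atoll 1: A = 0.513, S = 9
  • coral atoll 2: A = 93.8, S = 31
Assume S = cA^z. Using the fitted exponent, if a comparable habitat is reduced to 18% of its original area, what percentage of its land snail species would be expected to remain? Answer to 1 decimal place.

z = ln(31/9) / ln(93.8/0.513) = 1.2368 / 5.2086 = 0.2374
S_new/S_old = (A_new/A_old)^z = 0.18^0.2374 = exp(0.2374 × -1.7148) = 0.6655

66.6%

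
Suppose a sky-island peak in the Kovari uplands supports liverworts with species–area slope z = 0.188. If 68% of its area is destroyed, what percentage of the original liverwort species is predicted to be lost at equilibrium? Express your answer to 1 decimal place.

19.3%

S_new/S_old = (A_new/A_old)^z = 0.32^0.188
= exp(0.188 × ln 0.32) = exp(0.188 × -1.1394) = exp(-0.2142) ≈ 0.8072
Fraction lost = 1 − 0.8072 = 0.1928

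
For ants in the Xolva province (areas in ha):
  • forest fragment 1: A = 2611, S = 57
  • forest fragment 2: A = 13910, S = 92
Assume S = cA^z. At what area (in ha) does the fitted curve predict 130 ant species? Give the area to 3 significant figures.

46600 ha

z = ln(92/57) / ln(13910/2611) = 0.4787 / 1.6729 = 0.2862
c = 57 / 2611^0.2862 = 57 / 9.502 = 5.999
A = (130/5.999)^(1/0.2862) ⇒ ln A = ln(21.67)/0.2862 = 10.7485
A = e^10.7485 ≈ 46561 ha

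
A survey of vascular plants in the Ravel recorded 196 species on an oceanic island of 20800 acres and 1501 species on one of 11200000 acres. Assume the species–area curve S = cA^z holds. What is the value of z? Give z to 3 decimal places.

Taking logs: ln S = ln c + z ln A, so z = (ln S₂ − ln S₁)/(ln A₂ − ln A₁).
z = ln(1501/196) / ln(11200000/20800) = ln(7.658) / ln(538.5) = 2.0358 / 6.2887 = 0.3237

0.324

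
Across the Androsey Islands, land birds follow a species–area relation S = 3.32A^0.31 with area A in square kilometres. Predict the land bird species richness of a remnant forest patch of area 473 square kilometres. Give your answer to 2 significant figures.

22

S = 3.32 × 473^0.31
ln S = ln 3.32 + 0.31 × ln 473 = 1.2000 + 0.31 × 6.1591 = 3.1093
S = e^3.1093 ≈ 22.41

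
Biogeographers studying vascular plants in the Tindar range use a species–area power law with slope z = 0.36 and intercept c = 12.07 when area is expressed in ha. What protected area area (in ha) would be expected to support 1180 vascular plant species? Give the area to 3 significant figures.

1180 = 12.07 × A^0.36  ⇒  A^0.36 = 1180/12.07 = 97.76
ln A = ln(97.76) / 0.36 = 4.5825 / 0.36 = 12.7293
A = e^12.7293 ≈ 337492 ha

337000 ha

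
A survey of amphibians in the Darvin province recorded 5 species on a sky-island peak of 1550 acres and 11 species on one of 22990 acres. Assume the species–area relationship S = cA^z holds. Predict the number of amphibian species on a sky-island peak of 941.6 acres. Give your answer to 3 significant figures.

z = ln(11/5) / ln(22990/1550) = 0.7885 / 2.6968 = 0.2924
c = 5 / 1550^0.2924 = 5 / 8.565 = 0.5837
S₃ = 0.5837 × 941.6^0.2924 = 0.5837 × 7.404 ≈ 4.322

4.32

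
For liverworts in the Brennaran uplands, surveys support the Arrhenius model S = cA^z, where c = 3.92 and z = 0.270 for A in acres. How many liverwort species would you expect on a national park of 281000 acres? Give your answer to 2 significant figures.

S = 3.92 × 281000^0.27 = 3.92 × 29.59 ≈ 116

120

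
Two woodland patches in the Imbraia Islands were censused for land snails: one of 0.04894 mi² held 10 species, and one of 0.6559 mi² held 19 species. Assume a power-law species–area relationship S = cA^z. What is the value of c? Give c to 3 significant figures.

z = ln(S₂/S₁) / ln(A₂/A₁) = ln(19/10) / ln(0.6559/0.04894) = 0.6419 / 2.5954 = 0.2473
c = S₁ / A₁^z = 10 / 0.04894^0.2473 = 10 / 0.4742 = 21.09

21.1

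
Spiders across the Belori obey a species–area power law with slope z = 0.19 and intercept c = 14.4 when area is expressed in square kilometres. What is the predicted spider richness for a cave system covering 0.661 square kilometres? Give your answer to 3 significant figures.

S = 14.4 × 0.661^0.19 = 14.4 × 0.9244 ≈ 13.31

13.3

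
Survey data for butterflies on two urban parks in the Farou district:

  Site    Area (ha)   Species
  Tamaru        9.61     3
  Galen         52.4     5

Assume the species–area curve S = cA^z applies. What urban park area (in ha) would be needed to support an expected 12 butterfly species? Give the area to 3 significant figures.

959 ha

z = ln(5/3) / ln(52.4/9.61) = 0.5108 / 1.6961 = 0.3012
c = 3 / 9.61^0.3012 = 3 / 1.977 = 1.518
A = (12/1.518)^(1/0.3012) ⇒ ln A = ln(7.907)/0.3012 = 6.8657
A = e^6.8657 ≈ 958.9 ha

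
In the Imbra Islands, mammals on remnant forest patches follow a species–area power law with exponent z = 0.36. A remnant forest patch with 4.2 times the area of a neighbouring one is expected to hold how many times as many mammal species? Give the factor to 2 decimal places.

S₂/S₁ = (A₂/A₁)^z = 4.2^0.36
ln(S₂/S₁) = 0.36 × ln 4.2 = 0.36 × 1.4351 = 0.5166
S₂/S₁ = e^0.5166 ≈ 1.676

1.68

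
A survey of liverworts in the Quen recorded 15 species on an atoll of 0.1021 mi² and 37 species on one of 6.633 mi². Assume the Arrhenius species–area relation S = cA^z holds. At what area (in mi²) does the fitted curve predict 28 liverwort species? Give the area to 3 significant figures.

1.83 mi²

z = ln(37/15) / ln(6.633/0.1021) = 0.9029 / 4.1739 = 0.2163
c = 15 / 0.1021^0.2163 = 15 / 0.6104 = 24.57
A = (28/24.57)^(1/0.2163) ⇒ ln A = ln(1.139)/0.2163 = 0.6036
A = e^0.6036 ≈ 1.829 mi²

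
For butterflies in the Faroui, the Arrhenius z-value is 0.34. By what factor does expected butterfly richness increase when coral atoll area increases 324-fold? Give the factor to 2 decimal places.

7.14

S₂/S₁ = (A₂/A₁)^z = 324^0.34
ln(S₂/S₁) = 0.34 × ln 324 = 0.34 × 5.7807 = 1.9655
S₂/S₁ = e^1.9655 ≈ 7.138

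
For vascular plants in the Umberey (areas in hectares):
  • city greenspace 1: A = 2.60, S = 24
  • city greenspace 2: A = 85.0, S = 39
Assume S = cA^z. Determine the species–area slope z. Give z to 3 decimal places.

Taking logs: ln S = ln c + z ln A, so z = (ln S₂ − ln S₁)/(ln A₂ − ln A₁).
z = ln(39/24) / ln(85/2.6) = ln(1.625) / ln(32.69) = 0.4855 / 3.4871 = 0.1392

0.139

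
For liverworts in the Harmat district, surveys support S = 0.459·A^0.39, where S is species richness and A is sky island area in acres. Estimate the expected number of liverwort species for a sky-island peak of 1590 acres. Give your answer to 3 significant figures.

8.14

S = 0.459 × 1590^0.39 = 0.459 × 17.72 ≈ 8.135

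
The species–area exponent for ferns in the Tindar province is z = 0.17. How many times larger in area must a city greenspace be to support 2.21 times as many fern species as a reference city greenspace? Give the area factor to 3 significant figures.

(A₂/A₁)^0.17 = 2.21, so A₂/A₁ = 2.21^(1/0.17) = 2.21^5.882
ln(A₂/A₁) = ln 2.21 / 0.17 = 0.7930 / 0.17 = 4.6647
A₂/A₁ = e^4.6647 ≈ 106.1

106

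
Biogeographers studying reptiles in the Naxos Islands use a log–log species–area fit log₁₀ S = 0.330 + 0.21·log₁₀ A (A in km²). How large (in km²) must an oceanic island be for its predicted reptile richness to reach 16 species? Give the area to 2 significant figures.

16 = 2.138 × A^0.21  ⇒  A^0.21 = 16/2.138 = 7.484
ln A = ln(7.484) / 0.21 = 2.0127 / 0.21 = 9.5845
A = e^9.5845 ≈ 14537 km²

15000 km²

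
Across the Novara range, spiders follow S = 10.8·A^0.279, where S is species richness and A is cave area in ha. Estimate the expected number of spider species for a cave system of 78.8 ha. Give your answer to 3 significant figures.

S = 10.8 × 78.8^0.279 = 10.8 × 3.382 ≈ 36.52

36.5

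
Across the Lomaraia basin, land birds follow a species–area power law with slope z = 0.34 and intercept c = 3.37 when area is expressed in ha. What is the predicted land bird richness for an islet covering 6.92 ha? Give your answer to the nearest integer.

S = 3.37 × 6.92^0.34
ln S = ln 3.37 + 0.34 × ln 6.92 = 1.2149 + 0.34 × 1.9344 = 1.8726
S = e^1.8726 ≈ 6.505

7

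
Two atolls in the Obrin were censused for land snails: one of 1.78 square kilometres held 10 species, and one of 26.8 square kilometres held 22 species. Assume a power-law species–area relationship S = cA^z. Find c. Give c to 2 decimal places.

z = ln(S₂/S₁) / ln(A₂/A₁) = ln(22/10) / ln(26.8/1.78) = 0.7885 / 2.7118 = 0.2908
c = S₁ / A₁^z = 10 / 1.78^0.2908 = 10 / 1.183 = 8.456

8.46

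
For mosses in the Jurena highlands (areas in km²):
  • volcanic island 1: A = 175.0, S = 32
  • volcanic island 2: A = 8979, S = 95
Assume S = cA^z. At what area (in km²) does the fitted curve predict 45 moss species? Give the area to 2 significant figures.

z = ln(95/32) / ln(8979/175) = 1.0881 / 3.9379 = 0.2763
c = 32 / 175^0.2763 = 32 / 4.167 = 7.68
A = (45/7.68)^(1/0.2763) ⇒ ln A = ln(5.86)/0.2763 = 6.3986
A = e^6.3986 ≈ 601 km²

600 km²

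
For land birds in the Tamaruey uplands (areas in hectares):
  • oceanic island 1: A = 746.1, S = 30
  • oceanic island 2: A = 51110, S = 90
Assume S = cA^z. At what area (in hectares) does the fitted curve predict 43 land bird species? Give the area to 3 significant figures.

2980 hectares

z = ln(90/30) / ln(51110/746.1) = 1.0986 / 4.2269 = 0.2599
c = 30 / 746.1^0.2599 = 30 / 5.58 = 5.376
A = (43/5.376)^(1/0.2599) ⇒ ln A = ln(7.999)/0.2599 = 8.0000
A = e^8.0000 ≈ 2981 hectares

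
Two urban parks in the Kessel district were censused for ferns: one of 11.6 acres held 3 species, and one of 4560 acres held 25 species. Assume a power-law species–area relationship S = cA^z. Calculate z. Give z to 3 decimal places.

0.355

Taking logs: ln S = ln c + z ln A, so z = (ln S₂ − ln S₁)/(ln A₂ − ln A₁).
z = ln(25/3) / ln(4560/11.6) = ln(8.333) / ln(393.1) = 2.1203 / 5.9741 = 0.3549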